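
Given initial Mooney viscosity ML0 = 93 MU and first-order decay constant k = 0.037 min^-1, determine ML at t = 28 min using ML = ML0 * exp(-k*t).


ML = ML0 * exp(-k * t)
ML = 93 * exp(-0.037 * 28)
ML = 93 * 0.3549
ML = 33.0 MU

33.0 MU


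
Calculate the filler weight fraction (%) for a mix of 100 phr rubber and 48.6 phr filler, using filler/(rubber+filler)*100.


Filler % = filler / (rubber + filler) * 100
= 48.6 / (100 + 48.6) * 100
= 48.6 / 148.6 * 100
= 32.71%

32.71%


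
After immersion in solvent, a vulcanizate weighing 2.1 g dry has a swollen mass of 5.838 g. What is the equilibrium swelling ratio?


Q = W_swollen / W_dry
Q = 5.838 / 2.1
Q = 2.78

Q = 2.78


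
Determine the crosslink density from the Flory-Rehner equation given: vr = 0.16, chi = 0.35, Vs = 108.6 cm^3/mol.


ln(1 - vr) = ln(1 - 0.16) = -0.1744
Numerator = -((-0.1744) + 0.16 + 0.35 * 0.16^2) = 0.0054
Denominator = 108.6 * (0.16^(1/3) - 0.16/2) = 50.2692
nu = 0.0054 / 50.2692 = 1.0729e-04 mol/cm^3

1.0729e-04 mol/cm^3


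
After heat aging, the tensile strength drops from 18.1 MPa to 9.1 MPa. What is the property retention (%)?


Retention = aged / original * 100
= 9.1 / 18.1 * 100
= 50.3%

50.3%


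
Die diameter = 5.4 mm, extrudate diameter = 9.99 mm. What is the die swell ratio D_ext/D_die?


Die swell ratio = D_extrudate / D_die
= 9.99 / 5.4
= 1.85

Die swell = 1.85


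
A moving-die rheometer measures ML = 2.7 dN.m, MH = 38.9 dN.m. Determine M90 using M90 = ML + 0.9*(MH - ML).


M90 = ML + 0.9 * (MH - ML)
M90 = 2.7 + 0.9 * (38.9 - 2.7)
M90 = 2.7 + 0.9 * 36.2
M90 = 35.28 dN.m

35.28 dN.m


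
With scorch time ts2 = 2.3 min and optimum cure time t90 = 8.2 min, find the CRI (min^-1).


CRI = 100 / (t90 - ts2)
= 100 / (8.2 - 2.3)
= 100 / 5.9
= 16.95 min^-1

16.95 min^-1


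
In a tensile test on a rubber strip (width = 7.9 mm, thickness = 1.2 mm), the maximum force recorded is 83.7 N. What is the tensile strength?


Area = width * thickness = 7.9 * 1.2 = 9.48 mm^2
TS = force / area = 83.7 / 9.48 = 8.83 MPa

8.83 MPa


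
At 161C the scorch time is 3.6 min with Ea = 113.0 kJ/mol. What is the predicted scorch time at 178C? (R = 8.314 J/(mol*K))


Convert temperatures: T1 = 161 + 273.15 = 434.15 K, T2 = 178 + 273.15 = 451.15 K
ts2_new = 3.6 * exp(113000 / 8.314 * (1/451.15 - 1/434.15))
1/T2 - 1/T1 = -8.6794e-05
ts2_new = 1.11 min

1.11 min


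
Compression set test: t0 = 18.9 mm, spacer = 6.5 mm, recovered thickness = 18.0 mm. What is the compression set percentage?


CS = (t0 - recovered) / (t0 - ts) * 100
= (18.9 - 18.0) / (18.9 - 6.5) * 100
= 0.9 / 12.4 * 100
= 7.3%

7.3%


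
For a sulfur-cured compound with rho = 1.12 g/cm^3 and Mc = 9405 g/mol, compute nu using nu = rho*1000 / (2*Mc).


nu = rho * 1000 / (2 * Mc)
nu = 1.12 * 1000 / (2 * 9405)
nu = 1120.0 / 18810
nu = 0.0595 mol/L

0.0595 mol/L


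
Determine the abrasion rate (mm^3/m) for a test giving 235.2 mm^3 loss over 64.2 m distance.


Rate = volume_loss / distance
= 235.2 / 64.2
= 3.664 mm^3/m

3.664 mm^3/m


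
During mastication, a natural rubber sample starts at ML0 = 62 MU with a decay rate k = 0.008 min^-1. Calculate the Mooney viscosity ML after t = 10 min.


ML = ML0 * exp(-k * t)
ML = 62 * exp(-0.008 * 10)
ML = 62 * 0.9231
ML = 57.23 MU

57.23 MU


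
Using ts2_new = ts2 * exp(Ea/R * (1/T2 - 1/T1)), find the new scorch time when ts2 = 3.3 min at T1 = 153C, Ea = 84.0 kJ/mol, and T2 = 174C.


Convert temperatures: T1 = 153 + 273.15 = 426.15 K, T2 = 174 + 273.15 = 447.15 K
ts2_new = 3.3 * exp(84000 / 8.314 * (1/447.15 - 1/426.15))
1/T2 - 1/T1 = -1.1021e-04
ts2_new = 1.08 min

1.08 min


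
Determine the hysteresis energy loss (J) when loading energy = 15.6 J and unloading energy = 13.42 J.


Hysteresis loss = loading - unloading
= 15.6 - 13.42
= 2.18 J

2.18 J


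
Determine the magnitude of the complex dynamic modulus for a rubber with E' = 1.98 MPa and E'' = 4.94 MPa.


|E*| = sqrt(E'^2 + E''^2)
= sqrt(1.98^2 + 4.94^2)
= sqrt(3.9204 + 24.4036)
= 5.322 MPa

5.322 MPa


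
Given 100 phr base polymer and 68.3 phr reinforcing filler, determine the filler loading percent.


Filler % = filler / (rubber + filler) * 100
= 68.3 / (100 + 68.3) * 100
= 68.3 / 168.3 * 100
= 40.58%

40.58%


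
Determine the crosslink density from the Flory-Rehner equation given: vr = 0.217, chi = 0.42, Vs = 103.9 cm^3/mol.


ln(1 - vr) = ln(1 - 0.217) = -0.2446
Numerator = -((-0.2446) + 0.217 + 0.42 * 0.217^2) = 0.0078
Denominator = 103.9 * (0.217^(1/3) - 0.217/2) = 51.1629
nu = 0.0078 / 51.1629 = 1.5334e-04 mol/cm^3

1.5334e-04 mol/cm^3


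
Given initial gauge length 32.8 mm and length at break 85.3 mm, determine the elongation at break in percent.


Elongation = (Lf - L0) / L0 * 100
= (85.3 - 32.8) / 32.8 * 100
= 52.5 / 32.8 * 100
= 160.1%

160.1%


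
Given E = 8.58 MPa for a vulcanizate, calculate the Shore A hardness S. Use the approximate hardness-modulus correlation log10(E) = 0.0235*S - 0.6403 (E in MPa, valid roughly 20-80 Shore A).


log10(E) = 0.0235*S - 0.6403  =>  S = (log10(E) + 0.6403) / 0.0235
log10(8.58) = 0.933487
S = (0.933487 + 0.6403) / 0.0235 = 1.573787 / 0.0235
S = 67.0

Shore A = 67.0


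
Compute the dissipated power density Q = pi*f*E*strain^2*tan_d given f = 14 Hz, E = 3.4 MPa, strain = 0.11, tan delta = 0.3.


Q = pi * f * E * strain^2 * tan_d
= pi * 14 * 3.4 * 0.11^2 * 0.3
= pi * 14 * 3.4 * 0.0121 * 0.3
= 0.5428

Q = 0.5428


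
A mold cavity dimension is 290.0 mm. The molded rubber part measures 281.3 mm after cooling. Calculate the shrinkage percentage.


Shrinkage = (mold - part) / mold * 100
= (290.0 - 281.3) / 290.0 * 100
= 8.7 / 290.0 * 100
= 3.0%

3.0%


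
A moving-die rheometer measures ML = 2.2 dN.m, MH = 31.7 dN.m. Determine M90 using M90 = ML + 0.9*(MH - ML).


M90 = ML + 0.9 * (MH - ML)
M90 = 2.2 + 0.9 * (31.7 - 2.2)
M90 = 2.2 + 0.9 * 29.5
M90 = 28.75 dN.m

28.75 dN.m


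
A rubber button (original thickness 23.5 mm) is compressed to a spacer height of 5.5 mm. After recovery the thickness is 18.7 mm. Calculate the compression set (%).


CS = (t0 - recovered) / (t0 - ts) * 100
= (23.5 - 18.7) / (23.5 - 5.5) * 100
= 4.8 / 18.0 * 100
= 26.7%

26.7%


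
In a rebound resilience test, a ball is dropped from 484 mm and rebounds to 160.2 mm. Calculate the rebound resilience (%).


Resilience = h_rebound / h_drop * 100
= 160.2 / 484 * 100
= 33.1%

33.1%


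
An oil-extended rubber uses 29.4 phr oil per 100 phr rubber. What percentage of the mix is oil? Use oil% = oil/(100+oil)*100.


Oil % = oil / (100 + oil) * 100
= 29.4 / (100 + 29.4) * 100
= 29.4 / 129.4 * 100
= 22.72%

22.72%


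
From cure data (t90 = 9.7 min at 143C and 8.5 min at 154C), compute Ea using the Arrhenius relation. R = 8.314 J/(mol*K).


T1 = 416.15 K, T2 = 427.15 K
1/T1 - 1/T2 = 6.1882e-05
ln(t1/t2) = ln(9.7/8.5) = 0.1321
Ea = 8.314 * 0.1321 / 6.1882e-05 = 17742.6311 J/mol
Ea = 17.74 kJ/mol

17.74 kJ/mol


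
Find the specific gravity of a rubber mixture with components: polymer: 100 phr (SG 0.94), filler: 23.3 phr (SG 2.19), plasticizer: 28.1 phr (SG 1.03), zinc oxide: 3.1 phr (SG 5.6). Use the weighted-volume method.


Sum of weights = 154.5
Volume contributions:
  polymer: 100/0.94 = 106.3830
  filler: 23.3/2.19 = 10.6393
  plasticizer: 28.1/1.03 = 27.2816
  zinc oxide: 3.1/5.6 = 0.5536
Sum of volumes = 144.8574
SG = 154.5 / 144.8574 = 1.067

SG = 1.067


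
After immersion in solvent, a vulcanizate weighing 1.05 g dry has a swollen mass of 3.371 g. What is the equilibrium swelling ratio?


Q = W_swollen / W_dry
Q = 3.371 / 1.05
Q = 3.21

Q = 3.21


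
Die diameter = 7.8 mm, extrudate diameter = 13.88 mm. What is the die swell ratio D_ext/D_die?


Die swell ratio = D_extrudate / D_die
= 13.88 / 7.8
= 1.779

Die swell = 1.779


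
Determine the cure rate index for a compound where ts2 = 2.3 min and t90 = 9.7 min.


CRI = 100 / (t90 - ts2)
= 100 / (9.7 - 2.3)
= 100 / 7.4
= 13.51 min^-1

13.51 min^-1


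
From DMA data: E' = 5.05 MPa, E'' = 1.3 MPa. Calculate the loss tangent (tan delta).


tan delta = E'' / E'
= 1.3 / 5.05
= 0.2574

tan delta = 0.2574


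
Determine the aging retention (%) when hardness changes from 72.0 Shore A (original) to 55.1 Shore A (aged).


Retention = aged / original * 100
= 55.1 / 72.0 * 100
= 76.5%

76.5%


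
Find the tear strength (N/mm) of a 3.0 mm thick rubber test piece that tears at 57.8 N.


Tear strength = force / thickness
= 57.8 / 3.0
= 19.27 N/mm

19.27 N/mm


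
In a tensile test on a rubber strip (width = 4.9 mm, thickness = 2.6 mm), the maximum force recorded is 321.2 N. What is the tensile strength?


Area = width * thickness = 4.9 * 2.6 = 12.74 mm^2
TS = force / area = 321.2 / 12.74 = 25.21 MPa

25.21 MPa


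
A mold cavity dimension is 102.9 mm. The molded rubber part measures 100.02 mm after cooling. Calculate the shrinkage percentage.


Shrinkage = (mold - part) / mold * 100
= (102.9 - 100.02) / 102.9 * 100
= 2.88 / 102.9 * 100
= 2.8%

2.8%


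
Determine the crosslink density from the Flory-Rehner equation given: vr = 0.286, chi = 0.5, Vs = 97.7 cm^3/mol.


ln(1 - vr) = ln(1 - 0.286) = -0.3369
Numerator = -((-0.3369) + 0.286 + 0.5 * 0.286^2) = 0.0100
Denominator = 97.7 * (0.286^(1/3) - 0.286/2) = 50.3989
nu = 0.0100 / 50.3989 = 1.9791e-04 mol/cm^3

1.9791e-04 mol/cm^3


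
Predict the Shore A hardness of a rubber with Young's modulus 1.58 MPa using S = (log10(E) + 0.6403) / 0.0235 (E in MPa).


log10(E) = 0.0235*S - 0.6403  =>  S = (log10(E) + 0.6403) / 0.0235
log10(1.58) = 0.198657
S = (0.198657 + 0.6403) / 0.0235 = 0.838957 / 0.0235
S = 35.7

Shore A = 35.7


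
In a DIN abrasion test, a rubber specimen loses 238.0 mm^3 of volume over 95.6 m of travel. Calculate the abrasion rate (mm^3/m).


Rate = volume_loss / distance
= 238.0 / 95.6
= 2.49 mm^3/m

2.49 mm^3/m


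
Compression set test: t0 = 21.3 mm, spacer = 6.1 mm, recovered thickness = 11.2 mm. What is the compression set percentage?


CS = (t0 - recovered) / (t0 - ts) * 100
= (21.3 - 11.2) / (21.3 - 6.1) * 100
= 10.1 / 15.2 * 100
= 66.4%

66.4%


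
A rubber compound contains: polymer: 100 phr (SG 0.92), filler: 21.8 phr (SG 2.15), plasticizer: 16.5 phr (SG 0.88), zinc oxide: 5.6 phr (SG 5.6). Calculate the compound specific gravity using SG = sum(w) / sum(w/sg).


Sum of weights = 143.9
Volume contributions:
  polymer: 100/0.92 = 108.6957
  filler: 21.8/2.15 = 10.1395
  plasticizer: 16.5/0.88 = 18.7500
  zinc oxide: 5.6/5.6 = 1.0000
Sum of volumes = 138.5852
SG = 143.9 / 138.5852 = 1.038

SG = 1.038


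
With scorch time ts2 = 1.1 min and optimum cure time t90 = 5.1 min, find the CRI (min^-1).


CRI = 100 / (t90 - ts2)
= 100 / (5.1 - 1.1)
= 100 / 4.0
= 25.0 min^-1

25.0 min^-1


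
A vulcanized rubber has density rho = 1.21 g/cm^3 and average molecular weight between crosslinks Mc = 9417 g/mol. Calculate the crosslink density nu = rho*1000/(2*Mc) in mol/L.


nu = rho * 1000 / (2 * Mc)
nu = 1.21 * 1000 / (2 * 9417)
nu = 1210.0 / 18834
nu = 0.0642 mol/L

0.0642 mol/L


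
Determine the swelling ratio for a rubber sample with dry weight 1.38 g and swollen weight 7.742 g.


Q = W_swollen / W_dry
Q = 7.742 / 1.38
Q = 5.61

Q = 5.61


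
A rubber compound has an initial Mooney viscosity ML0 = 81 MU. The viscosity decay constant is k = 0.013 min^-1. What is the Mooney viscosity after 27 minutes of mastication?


ML = ML0 * exp(-k * t)
ML = 81 * exp(-0.013 * 27)
ML = 81 * 0.7040
ML = 57.02 MU

57.02 MU


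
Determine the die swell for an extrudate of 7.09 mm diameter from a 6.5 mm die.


Die swell ratio = D_extrudate / D_die
= 7.09 / 6.5
= 1.091

Die swell = 1.091


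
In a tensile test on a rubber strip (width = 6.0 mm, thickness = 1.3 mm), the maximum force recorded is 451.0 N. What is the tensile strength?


Area = width * thickness = 6.0 * 1.3 = 7.8 mm^2
TS = force / area = 451.0 / 7.8 = 57.82 MPa

57.82 MPa


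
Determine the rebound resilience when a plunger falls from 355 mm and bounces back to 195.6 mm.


Resilience = h_rebound / h_drop * 100
= 195.6 / 355 * 100
= 55.1%

55.1%


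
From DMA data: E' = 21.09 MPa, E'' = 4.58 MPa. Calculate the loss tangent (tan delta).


tan delta = E'' / E'
= 4.58 / 21.09
= 0.2172

tan delta = 0.2172


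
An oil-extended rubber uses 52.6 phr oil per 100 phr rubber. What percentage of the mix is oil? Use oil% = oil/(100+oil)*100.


Oil % = oil / (100 + oil) * 100
= 52.6 / (100 + 52.6) * 100
= 52.6 / 152.6 * 100
= 34.47%

34.47%


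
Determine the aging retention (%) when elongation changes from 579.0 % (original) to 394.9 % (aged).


Retention = aged / original * 100
= 394.9 / 579.0 * 100
= 68.2%

68.2%


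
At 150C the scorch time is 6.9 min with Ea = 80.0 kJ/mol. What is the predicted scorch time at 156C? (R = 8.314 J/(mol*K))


Convert temperatures: T1 = 150 + 273.15 = 423.15 K, T2 = 156 + 273.15 = 429.15 K
ts2_new = 6.9 * exp(80000 / 8.314 * (1/429.15 - 1/423.15))
1/T2 - 1/T1 = -3.3041e-05
ts2_new = 5.02 min

5.02 min


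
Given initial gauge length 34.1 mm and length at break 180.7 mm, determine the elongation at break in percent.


Elongation = (Lf - L0) / L0 * 100
= (180.7 - 34.1) / 34.1 * 100
= 146.6 / 34.1 * 100
= 429.9%

429.9%


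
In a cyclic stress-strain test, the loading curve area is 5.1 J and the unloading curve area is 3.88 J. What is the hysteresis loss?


Hysteresis loss = loading - unloading
= 5.1 - 3.88
= 1.22 J

1.22 J


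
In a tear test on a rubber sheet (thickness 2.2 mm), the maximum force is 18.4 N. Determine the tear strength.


Tear strength = force / thickness
= 18.4 / 2.2
= 8.36 N/mm

8.36 N/mm


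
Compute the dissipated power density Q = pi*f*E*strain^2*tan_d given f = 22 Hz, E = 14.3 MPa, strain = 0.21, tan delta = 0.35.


Q = pi * f * E * strain^2 * tan_d
= pi * 22 * 14.3 * 0.21^2 * 0.35
= pi * 22 * 14.3 * 0.0441 * 0.35
= 15.2551

Q = 15.2551


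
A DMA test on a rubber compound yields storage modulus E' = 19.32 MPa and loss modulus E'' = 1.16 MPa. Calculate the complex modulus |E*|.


|E*| = sqrt(E'^2 + E''^2)
= sqrt(19.32^2 + 1.16^2)
= sqrt(373.2624 + 1.3456)
= 19.355 MPa

19.355 MPa


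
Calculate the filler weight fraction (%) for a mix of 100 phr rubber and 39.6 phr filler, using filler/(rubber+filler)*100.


Filler % = filler / (rubber + filler) * 100
= 39.6 / (100 + 39.6) * 100
= 39.6 / 139.6 * 100
= 28.37%

28.37%


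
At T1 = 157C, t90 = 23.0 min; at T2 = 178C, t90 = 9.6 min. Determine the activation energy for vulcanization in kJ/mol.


T1 = 430.15 K, T2 = 451.15 K
1/T1 - 1/T2 = 1.0821e-04
ln(t1/t2) = ln(23.0/9.6) = 0.8737
Ea = 8.314 * 0.8737 / 1.0821e-04 = 67128.8825 J/mol
Ea = 67.13 kJ/mol

67.13 kJ/mol


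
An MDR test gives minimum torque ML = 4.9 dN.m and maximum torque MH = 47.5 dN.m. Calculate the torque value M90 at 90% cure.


M90 = ML + 0.9 * (MH - ML)
M90 = 4.9 + 0.9 * (47.5 - 4.9)
M90 = 4.9 + 0.9 * 42.6
M90 = 43.24 dN.m

43.24 dN.m


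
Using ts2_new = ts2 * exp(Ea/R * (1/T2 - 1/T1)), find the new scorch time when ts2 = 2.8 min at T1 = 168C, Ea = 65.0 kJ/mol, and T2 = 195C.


Convert temperatures: T1 = 168 + 273.15 = 441.15 K, T2 = 195 + 273.15 = 468.15 K
ts2_new = 2.8 * exp(65000 / 8.314 * (1/468.15 - 1/441.15))
1/T2 - 1/T1 = -1.3074e-04
ts2_new = 1.01 min

1.01 min


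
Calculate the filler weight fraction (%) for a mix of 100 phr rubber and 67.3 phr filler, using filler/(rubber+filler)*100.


Filler % = filler / (rubber + filler) * 100
= 67.3 / (100 + 67.3) * 100
= 67.3 / 167.3 * 100
= 40.23%

40.23%


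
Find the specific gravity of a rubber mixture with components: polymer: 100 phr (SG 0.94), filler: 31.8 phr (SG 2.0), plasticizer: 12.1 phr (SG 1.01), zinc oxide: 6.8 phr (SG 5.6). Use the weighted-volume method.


Sum of weights = 150.7
Volume contributions:
  polymer: 100/0.94 = 106.3830
  filler: 31.8/2.0 = 15.9000
  plasticizer: 12.1/1.01 = 11.9802
  zinc oxide: 6.8/5.6 = 1.2143
Sum of volumes = 135.4775
SG = 150.7 / 135.4775 = 1.112

SG = 1.112


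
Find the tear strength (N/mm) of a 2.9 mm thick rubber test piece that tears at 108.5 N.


Tear strength = force / thickness
= 108.5 / 2.9
= 37.41 N/mm

37.41 N/mm


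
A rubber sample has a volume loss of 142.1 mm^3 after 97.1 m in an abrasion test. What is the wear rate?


Rate = volume_loss / distance
= 142.1 / 97.1
= 1.463 mm^3/m

1.463 mm^3/m


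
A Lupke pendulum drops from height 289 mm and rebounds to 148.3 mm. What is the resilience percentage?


Resilience = h_rebound / h_drop * 100
= 148.3 / 289 * 100
= 51.3%

51.3%


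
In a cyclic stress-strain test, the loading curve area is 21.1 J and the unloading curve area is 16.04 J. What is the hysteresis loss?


Hysteresis loss = loading - unloading
= 21.1 - 16.04
= 5.06 J

5.06 J


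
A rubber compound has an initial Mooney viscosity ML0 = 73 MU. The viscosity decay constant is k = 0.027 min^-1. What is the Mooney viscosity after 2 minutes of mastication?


ML = ML0 * exp(-k * t)
ML = 73 * exp(-0.027 * 2)
ML = 73 * 0.9474
ML = 69.16 MU

69.16 MU


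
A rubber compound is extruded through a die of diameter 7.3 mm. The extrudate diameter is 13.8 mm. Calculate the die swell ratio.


Die swell ratio = D_extrudate / D_die
= 13.8 / 7.3
= 1.89

Die swell = 1.89


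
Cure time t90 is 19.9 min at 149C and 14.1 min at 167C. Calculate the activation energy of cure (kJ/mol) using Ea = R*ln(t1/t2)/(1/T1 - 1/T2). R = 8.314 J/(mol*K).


T1 = 422.15 K, T2 = 440.15 K
1/T1 - 1/T2 = 9.6874e-05
ln(t1/t2) = ln(19.9/14.1) = 0.3445
Ea = 8.314 * 0.3445 / 9.6874e-05 = 29569.9700 J/mol
Ea = 29.57 kJ/mol

29.57 kJ/mol


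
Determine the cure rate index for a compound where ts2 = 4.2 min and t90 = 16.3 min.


CRI = 100 / (t90 - ts2)
= 100 / (16.3 - 4.2)
= 100 / 12.1
= 8.26 min^-1

8.26 min^-1


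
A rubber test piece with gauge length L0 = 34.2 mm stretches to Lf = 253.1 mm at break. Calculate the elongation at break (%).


Elongation = (Lf - L0) / L0 * 100
= (253.1 - 34.2) / 34.2 * 100
= 218.9 / 34.2 * 100
= 640.1%

640.1%


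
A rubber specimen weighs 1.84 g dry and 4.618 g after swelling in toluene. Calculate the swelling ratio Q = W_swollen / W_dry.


Q = W_swollen / W_dry
Q = 4.618 / 1.84
Q = 2.51

Q = 2.51


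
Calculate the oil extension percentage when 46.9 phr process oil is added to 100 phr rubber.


Oil % = oil / (100 + oil) * 100
= 46.9 / (100 + 46.9) * 100
= 46.9 / 146.9 * 100
= 31.93%

31.93%


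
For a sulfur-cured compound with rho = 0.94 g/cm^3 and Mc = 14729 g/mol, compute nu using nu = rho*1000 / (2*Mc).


nu = rho * 1000 / (2 * Mc)
nu = 0.94 * 1000 / (2 * 14729)
nu = 940.0 / 29458
nu = 0.0319 mol/L

0.0319 mol/L


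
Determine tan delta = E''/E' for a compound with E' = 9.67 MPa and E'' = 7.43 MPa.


tan delta = E'' / E'
= 7.43 / 9.67
= 0.7684

tan delta = 0.7684


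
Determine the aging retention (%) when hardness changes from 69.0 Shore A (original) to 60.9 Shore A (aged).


Retention = aged / original * 100
= 60.9 / 69.0 * 100
= 88.3%

88.3%


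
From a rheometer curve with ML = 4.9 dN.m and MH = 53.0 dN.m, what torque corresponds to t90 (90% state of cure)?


M90 = ML + 0.9 * (MH - ML)
M90 = 4.9 + 0.9 * (53.0 - 4.9)
M90 = 4.9 + 0.9 * 48.1
M90 = 48.19 dN.m

48.19 dN.m


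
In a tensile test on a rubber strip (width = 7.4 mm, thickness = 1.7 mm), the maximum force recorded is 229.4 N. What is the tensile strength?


Area = width * thickness = 7.4 * 1.7 = 12.58 mm^2
TS = force / area = 229.4 / 12.58 = 18.24 MPa

18.24 MPa


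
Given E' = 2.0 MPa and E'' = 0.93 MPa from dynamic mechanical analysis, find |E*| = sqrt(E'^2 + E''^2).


|E*| = sqrt(E'^2 + E''^2)
= sqrt(2.0^2 + 0.93^2)
= sqrt(4.0000 + 0.8649)
= 2.206 MPa

2.206 MPa


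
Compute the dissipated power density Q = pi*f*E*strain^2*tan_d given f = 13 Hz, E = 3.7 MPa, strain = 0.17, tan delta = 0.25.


Q = pi * f * E * strain^2 * tan_d
= pi * 13 * 3.7 * 0.17^2 * 0.25
= pi * 13 * 3.7 * 0.0289 * 0.25
= 1.0918

Q = 1.0918


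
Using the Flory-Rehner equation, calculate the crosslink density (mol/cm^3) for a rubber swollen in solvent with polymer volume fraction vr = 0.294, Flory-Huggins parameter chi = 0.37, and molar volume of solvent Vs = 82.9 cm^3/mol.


ln(1 - vr) = ln(1 - 0.294) = -0.3481
Numerator = -((-0.3481) + 0.294 + 0.37 * 0.294^2) = 0.0222
Denominator = 82.9 * (0.294^(1/3) - 0.294/2) = 42.9372
nu = 0.0222 / 42.9372 = 5.1607e-04 mol/cm^3

5.1607e-04 mol/cm^3


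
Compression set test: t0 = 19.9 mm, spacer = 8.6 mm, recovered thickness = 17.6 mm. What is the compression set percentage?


CS = (t0 - recovered) / (t0 - ts) * 100
= (19.9 - 17.6) / (19.9 - 8.6) * 100
= 2.3 / 11.3 * 100
= 20.4%

20.4%


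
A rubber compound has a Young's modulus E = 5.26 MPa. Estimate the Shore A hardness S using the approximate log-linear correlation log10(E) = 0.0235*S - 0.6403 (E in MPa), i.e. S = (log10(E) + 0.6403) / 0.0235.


log10(E) = 0.0235*S - 0.6403  =>  S = (log10(E) + 0.6403) / 0.0235
log10(5.26) = 0.720986
S = (0.720986 + 0.6403) / 0.0235 = 1.361286 / 0.0235
S = 57.9

Shore A = 57.9


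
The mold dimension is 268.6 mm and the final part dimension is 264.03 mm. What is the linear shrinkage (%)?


Shrinkage = (mold - part) / mold * 100
= (268.6 - 264.03) / 268.6 * 100
= 4.57 / 268.6 * 100
= 1.7%

1.7%


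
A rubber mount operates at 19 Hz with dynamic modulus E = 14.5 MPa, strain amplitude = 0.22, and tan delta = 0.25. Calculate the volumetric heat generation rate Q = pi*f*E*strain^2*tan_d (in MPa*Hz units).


Q = pi * f * E * strain^2 * tan_d
= pi * 19 * 14.5 * 0.22^2 * 0.25
= pi * 19 * 14.5 * 0.0484 * 0.25
= 10.4727

Q = 10.4727


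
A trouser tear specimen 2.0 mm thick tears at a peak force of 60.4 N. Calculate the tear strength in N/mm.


Tear strength = force / thickness
= 60.4 / 2.0
= 30.2 N/mm

30.2 N/mm


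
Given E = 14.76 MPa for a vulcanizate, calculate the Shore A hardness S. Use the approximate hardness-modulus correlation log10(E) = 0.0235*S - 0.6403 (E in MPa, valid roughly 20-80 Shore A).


log10(E) = 0.0235*S - 0.6403  =>  S = (log10(E) + 0.6403) / 0.0235
log10(14.76) = 1.169086
S = (1.169086 + 0.6403) / 0.0235 = 1.809386 / 0.0235
S = 77.0

Shore A = 77.0


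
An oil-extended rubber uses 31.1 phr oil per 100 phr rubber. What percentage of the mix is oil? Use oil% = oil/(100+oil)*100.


Oil % = oil / (100 + oil) * 100
= 31.1 / (100 + 31.1) * 100
= 31.1 / 131.1 * 100
= 23.72%

23.72%


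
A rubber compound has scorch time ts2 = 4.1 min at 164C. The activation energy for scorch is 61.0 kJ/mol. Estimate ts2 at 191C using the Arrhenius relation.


Convert temperatures: T1 = 164 + 273.15 = 437.15 K, T2 = 191 + 273.15 = 464.15 K
ts2_new = 4.1 * exp(61000 / 8.314 * (1/464.15 - 1/437.15))
1/T2 - 1/T1 = -1.3307e-04
ts2_new = 1.54 min

1.54 min


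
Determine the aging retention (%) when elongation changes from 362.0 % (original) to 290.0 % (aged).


Retention = aged / original * 100
= 290.0 / 362.0 * 100
= 80.1%

80.1%


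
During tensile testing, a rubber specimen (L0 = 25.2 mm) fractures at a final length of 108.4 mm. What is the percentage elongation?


Elongation = (Lf - L0) / L0 * 100
= (108.4 - 25.2) / 25.2 * 100
= 83.2 / 25.2 * 100
= 330.2%

330.2%


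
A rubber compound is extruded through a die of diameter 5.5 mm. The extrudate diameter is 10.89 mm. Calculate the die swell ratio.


Die swell ratio = D_extrudate / D_die
= 10.89 / 5.5
= 1.98

Die swell = 1.98


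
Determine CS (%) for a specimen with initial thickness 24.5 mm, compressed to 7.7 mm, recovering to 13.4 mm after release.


CS = (t0 - recovered) / (t0 - ts) * 100
= (24.5 - 13.4) / (24.5 - 7.7) * 100
= 11.1 / 16.8 * 100
= 66.1%

66.1%


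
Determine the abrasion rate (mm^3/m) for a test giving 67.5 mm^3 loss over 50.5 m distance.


Rate = volume_loss / distance
= 67.5 / 50.5
= 1.337 mm^3/m

1.337 mm^3/m


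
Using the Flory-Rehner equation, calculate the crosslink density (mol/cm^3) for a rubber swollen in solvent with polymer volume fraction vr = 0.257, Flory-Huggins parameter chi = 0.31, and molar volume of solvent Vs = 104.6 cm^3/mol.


ln(1 - vr) = ln(1 - 0.257) = -0.2971
Numerator = -((-0.2971) + 0.257 + 0.31 * 0.257^2) = 0.0196
Denominator = 104.6 * (0.257^(1/3) - 0.257/2) = 53.0621
nu = 0.0196 / 53.0621 = 3.6908e-04 mol/cm^3

3.6908e-04 mol/cm^3


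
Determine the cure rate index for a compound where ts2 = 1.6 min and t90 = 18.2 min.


CRI = 100 / (t90 - ts2)
= 100 / (18.2 - 1.6)
= 100 / 16.6
= 6.02 min^-1

6.02 min^-1


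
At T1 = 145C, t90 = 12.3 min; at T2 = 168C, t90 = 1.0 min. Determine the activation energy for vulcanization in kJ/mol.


T1 = 418.15 K, T2 = 441.15 K
1/T1 - 1/T2 = 1.2468e-04
ln(t1/t2) = ln(12.3/1.0) = 2.5096
Ea = 8.314 * 2.5096 / 1.2468e-04 = 167341.9968 J/mol
Ea = 167.34 kJ/mol

167.34 kJ/mol


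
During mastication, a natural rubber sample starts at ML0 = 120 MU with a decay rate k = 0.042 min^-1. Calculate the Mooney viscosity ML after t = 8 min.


ML = ML0 * exp(-k * t)
ML = 120 * exp(-0.042 * 8)
ML = 120 * 0.7146
ML = 85.75 MU

85.75 MU


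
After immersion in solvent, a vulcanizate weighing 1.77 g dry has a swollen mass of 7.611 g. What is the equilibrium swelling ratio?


Q = W_swollen / W_dry
Q = 7.611 / 1.77
Q = 4.3

Q = 4.3


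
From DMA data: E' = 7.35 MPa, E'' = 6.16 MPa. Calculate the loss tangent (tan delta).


tan delta = E'' / E'
= 6.16 / 7.35
= 0.8381

tan delta = 0.8381


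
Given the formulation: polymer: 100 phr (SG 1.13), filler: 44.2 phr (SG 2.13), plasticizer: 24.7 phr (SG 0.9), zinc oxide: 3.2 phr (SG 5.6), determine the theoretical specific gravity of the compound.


Sum of weights = 172.1
Volume contributions:
  polymer: 100/1.13 = 88.4956
  filler: 44.2/2.13 = 20.7512
  plasticizer: 24.7/0.9 = 27.4444
  zinc oxide: 3.2/5.6 = 0.5714
Sum of volumes = 137.2626
SG = 172.1 / 137.2626 = 1.254

SG = 1.254


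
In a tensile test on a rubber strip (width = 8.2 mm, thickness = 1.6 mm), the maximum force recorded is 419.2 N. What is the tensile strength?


Area = width * thickness = 8.2 * 1.6 = 13.12 mm^2
TS = force / area = 419.2 / 13.12 = 31.95 MPa

31.95 MPa


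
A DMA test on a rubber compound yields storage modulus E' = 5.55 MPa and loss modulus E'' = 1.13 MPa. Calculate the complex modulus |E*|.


|E*| = sqrt(E'^2 + E''^2)
= sqrt(5.55^2 + 1.13^2)
= sqrt(30.8025 + 1.2769)
= 5.664 MPa

5.664 MPa


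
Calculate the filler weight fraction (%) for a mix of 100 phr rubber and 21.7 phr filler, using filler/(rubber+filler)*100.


Filler % = filler / (rubber + filler) * 100
= 21.7 / (100 + 21.7) * 100
= 21.7 / 121.7 * 100
= 17.83%

17.83%


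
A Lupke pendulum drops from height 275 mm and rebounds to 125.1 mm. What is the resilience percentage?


Resilience = h_rebound / h_drop * 100
= 125.1 / 275 * 100
= 45.5%

45.5%


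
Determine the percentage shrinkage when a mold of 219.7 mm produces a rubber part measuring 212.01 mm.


Shrinkage = (mold - part) / mold * 100
= (219.7 - 212.01) / 219.7 * 100
= 7.69 / 219.7 * 100
= 3.5%

3.5%


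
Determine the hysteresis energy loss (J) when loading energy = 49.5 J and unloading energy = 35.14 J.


Hysteresis loss = loading - unloading
= 49.5 - 35.14
= 14.36 J

14.36 J


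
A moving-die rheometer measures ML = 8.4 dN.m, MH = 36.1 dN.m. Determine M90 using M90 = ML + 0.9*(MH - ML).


M90 = ML + 0.9 * (MH - ML)
M90 = 8.4 + 0.9 * (36.1 - 8.4)
M90 = 8.4 + 0.9 * 27.7
M90 = 33.33 dN.m

33.33 dN.m


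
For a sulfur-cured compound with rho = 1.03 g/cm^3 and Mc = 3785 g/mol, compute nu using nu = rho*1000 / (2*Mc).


nu = rho * 1000 / (2 * Mc)
nu = 1.03 * 1000 / (2 * 3785)
nu = 1030.0 / 7570
nu = 0.1361 mol/L

0.1361 mol/L


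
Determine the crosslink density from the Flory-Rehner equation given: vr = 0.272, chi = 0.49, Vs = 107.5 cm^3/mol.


ln(1 - vr) = ln(1 - 0.272) = -0.3175
Numerator = -((-0.3175) + 0.272 + 0.49 * 0.272^2) = 0.0092
Denominator = 107.5 * (0.272^(1/3) - 0.272/2) = 55.0317
nu = 0.0092 / 55.0317 = 1.6721e-04 mol/cm^3

1.6721e-04 mol/cm^3


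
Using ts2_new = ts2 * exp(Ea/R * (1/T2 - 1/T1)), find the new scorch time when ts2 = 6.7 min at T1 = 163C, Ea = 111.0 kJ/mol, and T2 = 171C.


Convert temperatures: T1 = 163 + 273.15 = 436.15 K, T2 = 171 + 273.15 = 444.15 K
ts2_new = 6.7 * exp(111000 / 8.314 * (1/444.15 - 1/436.15))
1/T2 - 1/T1 = -4.1298e-05
ts2_new = 3.86 min

3.86 min


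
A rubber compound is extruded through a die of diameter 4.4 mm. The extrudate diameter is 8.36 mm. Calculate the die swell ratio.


Die swell ratio = D_extrudate / D_die
= 8.36 / 4.4
= 1.9

Die swell = 1.9


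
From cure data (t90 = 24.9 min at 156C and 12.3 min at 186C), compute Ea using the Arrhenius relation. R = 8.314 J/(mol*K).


T1 = 429.15 K, T2 = 459.15 K
1/T1 - 1/T2 = 1.5225e-04
ln(t1/t2) = ln(24.9/12.3) = 0.7053
Ea = 8.314 * 0.7053 / 1.5225e-04 = 38512.9675 J/mol
Ea = 38.51 kJ/mol

38.51 kJ/mol


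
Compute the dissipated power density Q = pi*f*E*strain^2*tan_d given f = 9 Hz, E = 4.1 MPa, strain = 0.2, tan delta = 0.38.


Q = pi * f * E * strain^2 * tan_d
= pi * 9 * 4.1 * 0.2^2 * 0.38
= pi * 9 * 4.1 * 0.0400 * 0.38
= 1.7621

Q = 1.7621


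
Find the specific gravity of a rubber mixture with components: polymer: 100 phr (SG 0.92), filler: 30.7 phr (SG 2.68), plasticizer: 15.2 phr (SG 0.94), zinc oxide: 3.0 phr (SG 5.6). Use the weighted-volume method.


Sum of weights = 148.9
Volume contributions:
  polymer: 100/0.92 = 108.6957
  filler: 30.7/2.68 = 11.4552
  plasticizer: 15.2/0.94 = 16.1702
  zinc oxide: 3.0/5.6 = 0.5357
Sum of volumes = 136.8568
SG = 148.9 / 136.8568 = 1.088

SG = 1.088


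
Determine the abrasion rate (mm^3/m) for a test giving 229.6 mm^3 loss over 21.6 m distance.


Rate = volume_loss / distance
= 229.6 / 21.6
= 10.63 mm^3/m

10.63 mm^3/m


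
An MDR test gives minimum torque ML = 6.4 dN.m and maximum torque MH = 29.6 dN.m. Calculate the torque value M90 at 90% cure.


M90 = ML + 0.9 * (MH - ML)
M90 = 6.4 + 0.9 * (29.6 - 6.4)
M90 = 6.4 + 0.9 * 23.2
M90 = 27.28 dN.m

27.28 dN.m


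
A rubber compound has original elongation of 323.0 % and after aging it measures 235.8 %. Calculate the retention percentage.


Retention = aged / original * 100
= 235.8 / 323.0 * 100
= 73.0%

73.0%


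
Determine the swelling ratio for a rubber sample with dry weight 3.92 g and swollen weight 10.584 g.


Q = W_swollen / W_dry
Q = 10.584 / 3.92
Q = 2.7

Q = 2.7


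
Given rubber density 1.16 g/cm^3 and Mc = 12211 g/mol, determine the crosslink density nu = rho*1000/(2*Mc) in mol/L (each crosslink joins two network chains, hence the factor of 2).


nu = rho * 1000 / (2 * Mc)
nu = 1.16 * 1000 / (2 * 12211)
nu = 1160.0 / 24422
nu = 0.0475 mol/L

0.0475 mol/L


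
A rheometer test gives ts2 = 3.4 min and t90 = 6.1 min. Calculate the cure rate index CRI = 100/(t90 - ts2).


CRI = 100 / (t90 - ts2)
= 100 / (6.1 - 3.4)
= 100 / 2.7
= 37.04 min^-1

37.04 min^-1


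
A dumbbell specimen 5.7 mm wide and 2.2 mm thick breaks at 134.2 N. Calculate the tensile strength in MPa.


Area = width * thickness = 5.7 * 2.2 = 12.54 mm^2
TS = force / area = 134.2 / 12.54 = 10.7 MPa

10.7 MPa


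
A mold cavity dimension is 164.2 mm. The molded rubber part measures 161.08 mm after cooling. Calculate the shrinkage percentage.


Shrinkage = (mold - part) / mold * 100
= (164.2 - 161.08) / 164.2 * 100
= 3.12 / 164.2 * 100
= 1.9%

1.9%


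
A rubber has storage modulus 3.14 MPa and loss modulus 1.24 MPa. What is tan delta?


tan delta = E'' / E'
= 1.24 / 3.14
= 0.3949

tan delta = 0.3949


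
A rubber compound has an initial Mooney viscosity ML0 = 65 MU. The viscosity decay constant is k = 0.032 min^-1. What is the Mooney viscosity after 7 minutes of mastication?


ML = ML0 * exp(-k * t)
ML = 65 * exp(-0.032 * 7)
ML = 65 * 0.7993
ML = 51.96 MU

51.96 MU


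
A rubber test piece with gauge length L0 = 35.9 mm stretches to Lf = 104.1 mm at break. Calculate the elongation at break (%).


Elongation = (Lf - L0) / L0 * 100
= (104.1 - 35.9) / 35.9 * 100
= 68.2 / 35.9 * 100
= 190.0%

190.0%


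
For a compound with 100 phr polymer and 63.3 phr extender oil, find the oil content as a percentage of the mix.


Oil % = oil / (100 + oil) * 100
= 63.3 / (100 + 63.3) * 100
= 63.3 / 163.3 * 100
= 38.76%

38.76%


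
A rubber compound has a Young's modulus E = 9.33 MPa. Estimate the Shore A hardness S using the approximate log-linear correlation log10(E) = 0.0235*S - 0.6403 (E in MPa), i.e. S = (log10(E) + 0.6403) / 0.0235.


log10(E) = 0.0235*S - 0.6403  =>  S = (log10(E) + 0.6403) / 0.0235
log10(9.33) = 0.969882
S = (0.969882 + 0.6403) / 0.0235 = 1.610182 / 0.0235
S = 68.5

Shore A = 68.5


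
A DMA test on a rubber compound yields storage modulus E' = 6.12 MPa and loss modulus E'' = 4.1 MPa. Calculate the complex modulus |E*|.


|E*| = sqrt(E'^2 + E''^2)
= sqrt(6.12^2 + 4.1^2)
= sqrt(37.4544 + 16.8100)
= 7.366 MPa

7.366 MPa


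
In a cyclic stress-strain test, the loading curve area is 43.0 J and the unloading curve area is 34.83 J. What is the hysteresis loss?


Hysteresis loss = loading - unloading
= 43.0 - 34.83
= 8.17 J

8.17 J


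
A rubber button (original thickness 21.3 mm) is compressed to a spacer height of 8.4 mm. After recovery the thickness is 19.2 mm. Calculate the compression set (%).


CS = (t0 - recovered) / (t0 - ts) * 100
= (21.3 - 19.2) / (21.3 - 8.4) * 100
= 2.1 / 12.9 * 100
= 16.3%

16.3%


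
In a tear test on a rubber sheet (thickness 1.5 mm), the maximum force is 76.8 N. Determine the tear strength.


Tear strength = force / thickness
= 76.8 / 1.5
= 51.2 N/mm

51.2 N/mm


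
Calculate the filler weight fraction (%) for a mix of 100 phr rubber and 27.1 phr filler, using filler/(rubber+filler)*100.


Filler % = filler / (rubber + filler) * 100
= 27.1 / (100 + 27.1) * 100
= 27.1 / 127.1 * 100
= 21.32%

21.32%


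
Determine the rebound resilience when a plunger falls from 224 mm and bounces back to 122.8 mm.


Resilience = h_rebound / h_drop * 100
= 122.8 / 224 * 100
= 54.8%

54.8%


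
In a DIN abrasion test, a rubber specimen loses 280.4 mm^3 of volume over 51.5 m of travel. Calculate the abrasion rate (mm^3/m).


Rate = volume_loss / distance
= 280.4 / 51.5
= 5.445 mm^3/m

5.445 mm^3/m


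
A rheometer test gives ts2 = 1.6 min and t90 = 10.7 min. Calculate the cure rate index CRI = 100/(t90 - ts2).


CRI = 100 / (t90 - ts2)
= 100 / (10.7 - 1.6)
= 100 / 9.1
= 10.99 min^-1

10.99 min^-1


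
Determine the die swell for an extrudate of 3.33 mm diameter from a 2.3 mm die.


Die swell ratio = D_extrudate / D_die
= 3.33 / 2.3
= 1.448

Die swell = 1.448


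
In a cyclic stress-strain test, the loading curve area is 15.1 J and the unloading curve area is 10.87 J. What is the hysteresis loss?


Hysteresis loss = loading - unloading
= 15.1 - 10.87
= 4.23 J

4.23 J


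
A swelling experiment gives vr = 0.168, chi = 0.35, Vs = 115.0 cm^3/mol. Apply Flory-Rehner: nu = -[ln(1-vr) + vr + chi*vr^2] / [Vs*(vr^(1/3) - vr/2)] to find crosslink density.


ln(1 - vr) = ln(1 - 0.168) = -0.1839
Numerator = -((-0.1839) + 0.168 + 0.35 * 0.168^2) = 0.0060
Denominator = 115.0 * (0.168^(1/3) - 0.168/2) = 53.7953
nu = 0.0060 / 53.7953 = 1.1236e-04 mol/cm^3

1.1236e-04 mol/cm^3


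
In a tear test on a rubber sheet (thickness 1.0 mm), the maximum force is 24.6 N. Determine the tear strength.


Tear strength = force / thickness
= 24.6 / 1.0
= 24.6 N/mm

24.6 N/mm


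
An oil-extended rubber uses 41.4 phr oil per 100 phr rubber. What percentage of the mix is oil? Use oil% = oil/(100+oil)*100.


Oil % = oil / (100 + oil) * 100
= 41.4 / (100 + 41.4) * 100
= 41.4 / 141.4 * 100
= 29.28%

29.28%


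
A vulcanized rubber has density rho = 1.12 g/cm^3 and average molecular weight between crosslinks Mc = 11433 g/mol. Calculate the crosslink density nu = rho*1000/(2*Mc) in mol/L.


nu = rho * 1000 / (2 * Mc)
nu = 1.12 * 1000 / (2 * 11433)
nu = 1120.0 / 22866
nu = 0.0490 mol/L

0.0490 mol/L


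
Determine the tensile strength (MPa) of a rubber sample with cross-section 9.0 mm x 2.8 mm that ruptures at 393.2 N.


Area = width * thickness = 9.0 * 2.8 = 25.2 mm^2
TS = force / area = 393.2 / 25.2 = 15.6 MPa

15.6 MPa


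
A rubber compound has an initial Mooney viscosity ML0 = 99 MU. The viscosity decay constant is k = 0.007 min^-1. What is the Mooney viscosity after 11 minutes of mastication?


ML = ML0 * exp(-k * t)
ML = 99 * exp(-0.007 * 11)
ML = 99 * 0.9259
ML = 91.66 MU

91.66 MU


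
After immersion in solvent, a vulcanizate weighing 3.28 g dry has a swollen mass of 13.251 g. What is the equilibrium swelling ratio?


Q = W_swollen / W_dry
Q = 13.251 / 3.28
Q = 4.04

Q = 4.04


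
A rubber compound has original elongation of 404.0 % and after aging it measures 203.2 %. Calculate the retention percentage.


Retention = aged / original * 100
= 203.2 / 404.0 * 100
= 50.3%

50.3%


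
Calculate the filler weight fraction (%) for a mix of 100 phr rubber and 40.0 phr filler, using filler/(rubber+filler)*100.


Filler % = filler / (rubber + filler) * 100
= 40.0 / (100 + 40.0) * 100
= 40.0 / 140.0 * 100
= 28.57%

28.57%


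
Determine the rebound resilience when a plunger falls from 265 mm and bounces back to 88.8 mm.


Resilience = h_rebound / h_drop * 100
= 88.8 / 265 * 100
= 33.5%

33.5%


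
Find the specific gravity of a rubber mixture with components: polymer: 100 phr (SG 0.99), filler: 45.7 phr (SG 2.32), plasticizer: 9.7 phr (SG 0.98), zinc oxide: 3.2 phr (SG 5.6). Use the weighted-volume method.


Sum of weights = 158.6
Volume contributions:
  polymer: 100/0.99 = 101.0101
  filler: 45.7/2.32 = 19.6983
  plasticizer: 9.7/0.98 = 9.8980
  zinc oxide: 3.2/5.6 = 0.5714
Sum of volumes = 131.1778
SG = 158.6 / 131.1778 = 1.209

SG = 1.209


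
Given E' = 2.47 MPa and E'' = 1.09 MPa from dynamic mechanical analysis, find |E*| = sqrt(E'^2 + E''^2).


|E*| = sqrt(E'^2 + E''^2)
= sqrt(2.47^2 + 1.09^2)
= sqrt(6.1009 + 1.1881)
= 2.7 MPa

2.7 MPa


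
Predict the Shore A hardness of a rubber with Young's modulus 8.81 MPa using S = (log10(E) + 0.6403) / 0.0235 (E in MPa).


log10(E) = 0.0235*S - 0.6403  =>  S = (log10(E) + 0.6403) / 0.0235
log10(8.81) = 0.944976
S = (0.944976 + 0.6403) / 0.0235 = 1.585276 / 0.0235
S = 67.5

Shore A = 67.5


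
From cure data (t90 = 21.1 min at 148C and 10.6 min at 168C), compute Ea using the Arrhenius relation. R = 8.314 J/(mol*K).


T1 = 421.15 K, T2 = 441.15 K
1/T1 - 1/T2 = 1.0765e-04
ln(t1/t2) = ln(21.1/10.6) = 0.6884
Ea = 8.314 * 0.6884 / 1.0765e-04 = 53168.6932 J/mol
Ea = 53.17 kJ/mol

53.17 kJ/mol


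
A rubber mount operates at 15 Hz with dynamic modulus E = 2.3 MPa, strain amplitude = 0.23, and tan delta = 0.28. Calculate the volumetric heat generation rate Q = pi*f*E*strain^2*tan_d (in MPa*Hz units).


Q = pi * f * E * strain^2 * tan_d
= pi * 15 * 2.3 * 0.23^2 * 0.28
= pi * 15 * 2.3 * 0.0529 * 0.28
= 1.6054

Q = 1.6054


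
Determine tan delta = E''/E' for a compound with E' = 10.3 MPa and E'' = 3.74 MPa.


tan delta = E'' / E'
= 3.74 / 10.3
= 0.3631

tan delta = 0.3631


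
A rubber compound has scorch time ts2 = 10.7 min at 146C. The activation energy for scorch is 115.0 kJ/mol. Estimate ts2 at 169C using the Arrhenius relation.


Convert temperatures: T1 = 146 + 273.15 = 419.15 K, T2 = 169 + 273.15 = 442.15 K
ts2_new = 10.7 * exp(115000 / 8.314 * (1/442.15 - 1/419.15))
1/T2 - 1/T1 = -1.2410e-04
ts2_new = 1.92 min

1.92 min


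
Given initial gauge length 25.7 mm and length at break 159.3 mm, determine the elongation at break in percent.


Elongation = (Lf - L0) / L0 * 100
= (159.3 - 25.7) / 25.7 * 100
= 133.6 / 25.7 * 100
= 519.8%

519.8%
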